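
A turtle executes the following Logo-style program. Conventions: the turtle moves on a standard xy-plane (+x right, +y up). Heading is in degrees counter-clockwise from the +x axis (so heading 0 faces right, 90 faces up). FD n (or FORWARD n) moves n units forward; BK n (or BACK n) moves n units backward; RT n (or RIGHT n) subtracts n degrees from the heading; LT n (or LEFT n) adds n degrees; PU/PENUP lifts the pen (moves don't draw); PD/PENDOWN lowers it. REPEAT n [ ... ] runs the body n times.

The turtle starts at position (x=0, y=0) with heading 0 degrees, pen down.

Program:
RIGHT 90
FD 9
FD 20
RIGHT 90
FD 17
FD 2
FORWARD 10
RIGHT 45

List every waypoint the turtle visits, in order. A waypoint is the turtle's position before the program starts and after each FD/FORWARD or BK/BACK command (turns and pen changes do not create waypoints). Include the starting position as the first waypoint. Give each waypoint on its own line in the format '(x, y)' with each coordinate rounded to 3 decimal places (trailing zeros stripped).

Answer: (0, 0)
(0, -9)
(0, -29)
(-17, -29)
(-19, -29)
(-29, -29)

Derivation:
Executing turtle program step by step:
Start: pos=(0,0), heading=0, pen down
RT 90: heading 0 -> 270
FD 9: (0,0) -> (0,-9) [heading=270, draw]
FD 20: (0,-9) -> (0,-29) [heading=270, draw]
RT 90: heading 270 -> 180
FD 17: (0,-29) -> (-17,-29) [heading=180, draw]
FD 2: (-17,-29) -> (-19,-29) [heading=180, draw]
FD 10: (-19,-29) -> (-29,-29) [heading=180, draw]
RT 45: heading 180 -> 135
Final: pos=(-29,-29), heading=135, 5 segment(s) drawn
Waypoints (6 total):
(0, 0)
(0, -9)
(0, -29)
(-17, -29)
(-19, -29)
(-29, -29)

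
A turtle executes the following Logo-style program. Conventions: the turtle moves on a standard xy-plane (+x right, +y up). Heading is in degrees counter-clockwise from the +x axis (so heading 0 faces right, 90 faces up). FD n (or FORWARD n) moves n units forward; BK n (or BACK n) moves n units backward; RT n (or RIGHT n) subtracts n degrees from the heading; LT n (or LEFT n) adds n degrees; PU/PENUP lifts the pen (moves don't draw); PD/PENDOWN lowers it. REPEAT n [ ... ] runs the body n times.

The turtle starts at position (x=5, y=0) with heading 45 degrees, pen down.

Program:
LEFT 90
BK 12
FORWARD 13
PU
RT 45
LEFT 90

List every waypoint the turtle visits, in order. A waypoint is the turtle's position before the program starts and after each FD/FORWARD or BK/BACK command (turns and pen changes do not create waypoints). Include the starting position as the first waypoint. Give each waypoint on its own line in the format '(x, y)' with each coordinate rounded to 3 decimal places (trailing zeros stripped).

Answer: (5, 0)
(13.485, -8.485)
(4.293, 0.707)

Derivation:
Executing turtle program step by step:
Start: pos=(5,0), heading=45, pen down
LT 90: heading 45 -> 135
BK 12: (5,0) -> (13.485,-8.485) [heading=135, draw]
FD 13: (13.485,-8.485) -> (4.293,0.707) [heading=135, draw]
PU: pen up
RT 45: heading 135 -> 90
LT 90: heading 90 -> 180
Final: pos=(4.293,0.707), heading=180, 2 segment(s) drawn
Waypoints (3 total):
(5, 0)
(13.485, -8.485)
(4.293, 0.707)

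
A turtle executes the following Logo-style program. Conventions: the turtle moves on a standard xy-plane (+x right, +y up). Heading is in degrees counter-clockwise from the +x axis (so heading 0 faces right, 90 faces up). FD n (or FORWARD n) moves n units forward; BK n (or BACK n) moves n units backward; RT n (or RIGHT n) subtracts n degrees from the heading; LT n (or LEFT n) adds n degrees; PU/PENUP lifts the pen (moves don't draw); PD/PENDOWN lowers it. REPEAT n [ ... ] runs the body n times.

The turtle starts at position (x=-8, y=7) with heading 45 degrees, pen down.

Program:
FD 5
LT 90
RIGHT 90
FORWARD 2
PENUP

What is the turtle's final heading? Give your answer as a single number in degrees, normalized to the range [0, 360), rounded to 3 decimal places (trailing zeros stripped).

Executing turtle program step by step:
Start: pos=(-8,7), heading=45, pen down
FD 5: (-8,7) -> (-4.464,10.536) [heading=45, draw]
LT 90: heading 45 -> 135
RT 90: heading 135 -> 45
FD 2: (-4.464,10.536) -> (-3.05,11.95) [heading=45, draw]
PU: pen up
Final: pos=(-3.05,11.95), heading=45, 2 segment(s) drawn

Answer: 45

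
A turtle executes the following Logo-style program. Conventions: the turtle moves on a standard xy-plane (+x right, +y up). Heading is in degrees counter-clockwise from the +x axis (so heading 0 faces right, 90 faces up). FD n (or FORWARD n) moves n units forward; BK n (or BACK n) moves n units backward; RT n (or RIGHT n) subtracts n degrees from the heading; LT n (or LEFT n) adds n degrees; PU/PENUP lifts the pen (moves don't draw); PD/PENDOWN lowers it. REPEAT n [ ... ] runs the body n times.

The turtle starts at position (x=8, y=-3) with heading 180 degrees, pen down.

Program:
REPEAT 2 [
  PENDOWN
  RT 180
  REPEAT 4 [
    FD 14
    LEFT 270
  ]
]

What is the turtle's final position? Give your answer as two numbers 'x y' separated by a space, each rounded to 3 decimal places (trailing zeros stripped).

Executing turtle program step by step:
Start: pos=(8,-3), heading=180, pen down
REPEAT 2 [
  -- iteration 1/2 --
  PD: pen down
  RT 180: heading 180 -> 0
  REPEAT 4 [
    -- iteration 1/4 --
    FD 14: (8,-3) -> (22,-3) [heading=0, draw]
    LT 270: heading 0 -> 270
    -- iteration 2/4 --
    FD 14: (22,-3) -> (22,-17) [heading=270, draw]
    LT 270: heading 270 -> 180
    -- iteration 3/4 --
    FD 14: (22,-17) -> (8,-17) [heading=180, draw]
    LT 270: heading 180 -> 90
    -- iteration 4/4 --
    FD 14: (8,-17) -> (8,-3) [heading=90, draw]
    LT 270: heading 90 -> 0
  ]
  -- iteration 2/2 --
  PD: pen down
  RT 180: heading 0 -> 180
  REPEAT 4 [
    -- iteration 1/4 --
    FD 14: (8,-3) -> (-6,-3) [heading=180, draw]
    LT 270: heading 180 -> 90
    -- iteration 2/4 --
    FD 14: (-6,-3) -> (-6,11) [heading=90, draw]
    LT 270: heading 90 -> 0
    -- iteration 3/4 --
    FD 14: (-6,11) -> (8,11) [heading=0, draw]
    LT 270: heading 0 -> 270
    -- iteration 4/4 --
    FD 14: (8,11) -> (8,-3) [heading=270, draw]
    LT 270: heading 270 -> 180
  ]
]
Final: pos=(8,-3), heading=180, 8 segment(s) drawn

Answer: 8 -3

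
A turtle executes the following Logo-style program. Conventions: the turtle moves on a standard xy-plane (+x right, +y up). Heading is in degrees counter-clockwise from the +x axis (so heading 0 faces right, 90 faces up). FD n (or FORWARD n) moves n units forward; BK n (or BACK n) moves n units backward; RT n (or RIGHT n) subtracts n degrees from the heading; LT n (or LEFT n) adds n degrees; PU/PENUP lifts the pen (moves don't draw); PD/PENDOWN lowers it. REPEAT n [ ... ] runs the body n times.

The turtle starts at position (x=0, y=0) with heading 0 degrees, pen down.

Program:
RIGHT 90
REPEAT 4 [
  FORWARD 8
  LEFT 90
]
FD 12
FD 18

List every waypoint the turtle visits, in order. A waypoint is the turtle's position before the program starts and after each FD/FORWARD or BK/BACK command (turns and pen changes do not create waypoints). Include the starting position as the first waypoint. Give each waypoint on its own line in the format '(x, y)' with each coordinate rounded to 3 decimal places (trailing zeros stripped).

Executing turtle program step by step:
Start: pos=(0,0), heading=0, pen down
RT 90: heading 0 -> 270
REPEAT 4 [
  -- iteration 1/4 --
  FD 8: (0,0) -> (0,-8) [heading=270, draw]
  LT 90: heading 270 -> 0
  -- iteration 2/4 --
  FD 8: (0,-8) -> (8,-8) [heading=0, draw]
  LT 90: heading 0 -> 90
  -- iteration 3/4 --
  FD 8: (8,-8) -> (8,0) [heading=90, draw]
  LT 90: heading 90 -> 180
  -- iteration 4/4 --
  FD 8: (8,0) -> (0,0) [heading=180, draw]
  LT 90: heading 180 -> 270
]
FD 12: (0,0) -> (0,-12) [heading=270, draw]
FD 18: (0,-12) -> (0,-30) [heading=270, draw]
Final: pos=(0,-30), heading=270, 6 segment(s) drawn
Waypoints (7 total):
(0, 0)
(0, -8)
(8, -8)
(8, 0)
(0, 0)
(0, -12)
(0, -30)

Answer: (0, 0)
(0, -8)
(8, -8)
(8, 0)
(0, 0)
(0, -12)
(0, -30)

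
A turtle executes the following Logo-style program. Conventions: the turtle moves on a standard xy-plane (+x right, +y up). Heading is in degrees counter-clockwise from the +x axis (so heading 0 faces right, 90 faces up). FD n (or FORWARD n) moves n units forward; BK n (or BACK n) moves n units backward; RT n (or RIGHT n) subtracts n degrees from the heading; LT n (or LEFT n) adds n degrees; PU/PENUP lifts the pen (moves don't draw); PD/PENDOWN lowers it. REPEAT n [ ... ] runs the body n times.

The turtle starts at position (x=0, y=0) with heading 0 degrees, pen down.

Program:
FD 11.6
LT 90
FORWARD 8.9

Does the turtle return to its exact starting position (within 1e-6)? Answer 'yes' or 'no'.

Answer: no

Derivation:
Executing turtle program step by step:
Start: pos=(0,0), heading=0, pen down
FD 11.6: (0,0) -> (11.6,0) [heading=0, draw]
LT 90: heading 0 -> 90
FD 8.9: (11.6,0) -> (11.6,8.9) [heading=90, draw]
Final: pos=(11.6,8.9), heading=90, 2 segment(s) drawn

Start position: (0, 0)
Final position: (11.6, 8.9)
Distance = 14.621; >= 1e-6 -> NOT closed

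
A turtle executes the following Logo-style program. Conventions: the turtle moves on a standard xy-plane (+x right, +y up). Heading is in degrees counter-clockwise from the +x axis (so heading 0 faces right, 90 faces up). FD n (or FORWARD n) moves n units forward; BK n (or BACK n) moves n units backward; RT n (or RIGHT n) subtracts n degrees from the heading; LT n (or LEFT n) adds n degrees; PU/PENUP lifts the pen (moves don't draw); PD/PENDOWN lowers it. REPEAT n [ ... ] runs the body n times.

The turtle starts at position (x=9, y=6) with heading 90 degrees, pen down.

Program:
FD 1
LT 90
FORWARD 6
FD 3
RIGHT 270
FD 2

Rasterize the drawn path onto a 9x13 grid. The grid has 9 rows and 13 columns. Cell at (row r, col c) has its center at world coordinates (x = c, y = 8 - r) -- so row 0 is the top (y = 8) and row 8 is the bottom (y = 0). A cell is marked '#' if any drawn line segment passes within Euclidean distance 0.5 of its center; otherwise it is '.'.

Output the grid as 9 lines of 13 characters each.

Answer: .............
##########...
#........#...
#............
.............
.............
.............
.............
.............

Derivation:
Segment 0: (9,6) -> (9,7)
Segment 1: (9,7) -> (3,7)
Segment 2: (3,7) -> (0,7)
Segment 3: (0,7) -> (0,5)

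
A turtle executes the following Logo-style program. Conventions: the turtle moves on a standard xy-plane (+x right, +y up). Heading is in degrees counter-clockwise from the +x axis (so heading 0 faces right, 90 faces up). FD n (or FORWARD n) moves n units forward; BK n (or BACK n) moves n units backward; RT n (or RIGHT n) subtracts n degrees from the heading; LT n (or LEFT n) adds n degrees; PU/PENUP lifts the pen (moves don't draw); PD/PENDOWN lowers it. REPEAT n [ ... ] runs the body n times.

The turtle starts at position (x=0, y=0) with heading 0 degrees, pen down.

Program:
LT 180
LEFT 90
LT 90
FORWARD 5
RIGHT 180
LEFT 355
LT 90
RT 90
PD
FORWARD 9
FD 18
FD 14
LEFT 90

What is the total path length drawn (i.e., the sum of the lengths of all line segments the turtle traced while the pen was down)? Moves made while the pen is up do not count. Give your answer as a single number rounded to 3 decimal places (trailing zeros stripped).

Answer: 46

Derivation:
Executing turtle program step by step:
Start: pos=(0,0), heading=0, pen down
LT 180: heading 0 -> 180
LT 90: heading 180 -> 270
LT 90: heading 270 -> 0
FD 5: (0,0) -> (5,0) [heading=0, draw]
RT 180: heading 0 -> 180
LT 355: heading 180 -> 175
LT 90: heading 175 -> 265
RT 90: heading 265 -> 175
PD: pen down
FD 9: (5,0) -> (-3.966,0.784) [heading=175, draw]
FD 18: (-3.966,0.784) -> (-21.897,2.353) [heading=175, draw]
FD 14: (-21.897,2.353) -> (-35.844,3.573) [heading=175, draw]
LT 90: heading 175 -> 265
Final: pos=(-35.844,3.573), heading=265, 4 segment(s) drawn

Segment lengths:
  seg 1: (0,0) -> (5,0), length = 5
  seg 2: (5,0) -> (-3.966,0.784), length = 9
  seg 3: (-3.966,0.784) -> (-21.897,2.353), length = 18
  seg 4: (-21.897,2.353) -> (-35.844,3.573), length = 14
Total = 46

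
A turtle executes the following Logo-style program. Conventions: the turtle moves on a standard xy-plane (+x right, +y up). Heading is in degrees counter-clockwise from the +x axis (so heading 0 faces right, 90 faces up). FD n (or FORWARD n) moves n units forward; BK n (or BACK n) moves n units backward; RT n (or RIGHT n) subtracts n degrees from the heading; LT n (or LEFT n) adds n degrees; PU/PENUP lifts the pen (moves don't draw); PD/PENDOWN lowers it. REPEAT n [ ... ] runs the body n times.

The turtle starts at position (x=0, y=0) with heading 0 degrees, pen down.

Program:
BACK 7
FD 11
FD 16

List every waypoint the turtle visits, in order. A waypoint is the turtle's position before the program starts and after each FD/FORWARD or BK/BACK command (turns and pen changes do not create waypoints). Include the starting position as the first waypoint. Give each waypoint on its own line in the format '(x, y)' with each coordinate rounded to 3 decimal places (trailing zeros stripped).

Answer: (0, 0)
(-7, 0)
(4, 0)
(20, 0)

Derivation:
Executing turtle program step by step:
Start: pos=(0,0), heading=0, pen down
BK 7: (0,0) -> (-7,0) [heading=0, draw]
FD 11: (-7,0) -> (4,0) [heading=0, draw]
FD 16: (4,0) -> (20,0) [heading=0, draw]
Final: pos=(20,0), heading=0, 3 segment(s) drawn
Waypoints (4 total):
(0, 0)
(-7, 0)
(4, 0)
(20, 0)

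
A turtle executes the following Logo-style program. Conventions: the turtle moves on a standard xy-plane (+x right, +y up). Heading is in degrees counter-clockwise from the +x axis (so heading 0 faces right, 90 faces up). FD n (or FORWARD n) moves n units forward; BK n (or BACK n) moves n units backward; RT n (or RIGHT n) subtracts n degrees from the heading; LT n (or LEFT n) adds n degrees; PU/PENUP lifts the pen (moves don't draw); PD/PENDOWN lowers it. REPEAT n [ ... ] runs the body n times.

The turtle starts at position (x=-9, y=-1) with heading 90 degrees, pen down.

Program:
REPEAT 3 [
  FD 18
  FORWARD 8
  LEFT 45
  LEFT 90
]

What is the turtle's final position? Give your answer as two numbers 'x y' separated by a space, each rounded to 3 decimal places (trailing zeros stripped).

Answer: -1.385 6.615

Derivation:
Executing turtle program step by step:
Start: pos=(-9,-1), heading=90, pen down
REPEAT 3 [
  -- iteration 1/3 --
  FD 18: (-9,-1) -> (-9,17) [heading=90, draw]
  FD 8: (-9,17) -> (-9,25) [heading=90, draw]
  LT 45: heading 90 -> 135
  LT 90: heading 135 -> 225
  -- iteration 2/3 --
  FD 18: (-9,25) -> (-21.728,12.272) [heading=225, draw]
  FD 8: (-21.728,12.272) -> (-27.385,6.615) [heading=225, draw]
  LT 45: heading 225 -> 270
  LT 90: heading 270 -> 0
  -- iteration 3/3 --
  FD 18: (-27.385,6.615) -> (-9.385,6.615) [heading=0, draw]
  FD 8: (-9.385,6.615) -> (-1.385,6.615) [heading=0, draw]
  LT 45: heading 0 -> 45
  LT 90: heading 45 -> 135
]
Final: pos=(-1.385,6.615), heading=135, 6 segment(s) drawn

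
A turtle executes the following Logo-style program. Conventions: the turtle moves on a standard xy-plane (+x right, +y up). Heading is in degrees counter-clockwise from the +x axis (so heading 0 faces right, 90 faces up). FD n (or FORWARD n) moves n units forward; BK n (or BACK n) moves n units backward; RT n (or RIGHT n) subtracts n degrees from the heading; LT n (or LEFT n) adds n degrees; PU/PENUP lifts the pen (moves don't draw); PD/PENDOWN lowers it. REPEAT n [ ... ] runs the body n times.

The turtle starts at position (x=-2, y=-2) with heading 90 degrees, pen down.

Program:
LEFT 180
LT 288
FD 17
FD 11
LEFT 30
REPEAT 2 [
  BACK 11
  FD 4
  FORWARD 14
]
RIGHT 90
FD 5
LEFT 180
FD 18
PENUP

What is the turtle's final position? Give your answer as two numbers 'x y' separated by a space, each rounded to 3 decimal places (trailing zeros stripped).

Answer: -28.337 -29.755

Derivation:
Executing turtle program step by step:
Start: pos=(-2,-2), heading=90, pen down
LT 180: heading 90 -> 270
LT 288: heading 270 -> 198
FD 17: (-2,-2) -> (-18.168,-7.253) [heading=198, draw]
FD 11: (-18.168,-7.253) -> (-28.63,-10.652) [heading=198, draw]
LT 30: heading 198 -> 228
REPEAT 2 [
  -- iteration 1/2 --
  BK 11: (-28.63,-10.652) -> (-21.269,-2.478) [heading=228, draw]
  FD 4: (-21.269,-2.478) -> (-23.946,-5.45) [heading=228, draw]
  FD 14: (-23.946,-5.45) -> (-33.313,-15.854) [heading=228, draw]
  -- iteration 2/2 --
  BK 11: (-33.313,-15.854) -> (-25.953,-7.68) [heading=228, draw]
  FD 4: (-25.953,-7.68) -> (-28.63,-10.652) [heading=228, draw]
  FD 14: (-28.63,-10.652) -> (-37.997,-21.057) [heading=228, draw]
]
RT 90: heading 228 -> 138
FD 5: (-37.997,-21.057) -> (-41.713,-17.711) [heading=138, draw]
LT 180: heading 138 -> 318
FD 18: (-41.713,-17.711) -> (-28.337,-29.755) [heading=318, draw]
PU: pen up
Final: pos=(-28.337,-29.755), heading=318, 10 segment(s) drawn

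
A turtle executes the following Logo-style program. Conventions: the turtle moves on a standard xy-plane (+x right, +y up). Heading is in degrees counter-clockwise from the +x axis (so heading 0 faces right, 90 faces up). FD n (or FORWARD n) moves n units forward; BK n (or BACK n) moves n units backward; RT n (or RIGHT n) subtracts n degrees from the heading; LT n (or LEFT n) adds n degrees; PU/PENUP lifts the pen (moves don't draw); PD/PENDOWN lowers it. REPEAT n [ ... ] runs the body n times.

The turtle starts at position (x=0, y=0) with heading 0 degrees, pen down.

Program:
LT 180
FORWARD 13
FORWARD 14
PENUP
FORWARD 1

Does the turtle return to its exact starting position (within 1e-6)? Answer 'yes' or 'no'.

Answer: no

Derivation:
Executing turtle program step by step:
Start: pos=(0,0), heading=0, pen down
LT 180: heading 0 -> 180
FD 13: (0,0) -> (-13,0) [heading=180, draw]
FD 14: (-13,0) -> (-27,0) [heading=180, draw]
PU: pen up
FD 1: (-27,0) -> (-28,0) [heading=180, move]
Final: pos=(-28,0), heading=180, 2 segment(s) drawn

Start position: (0, 0)
Final position: (-28, 0)
Distance = 28; >= 1e-6 -> NOT closed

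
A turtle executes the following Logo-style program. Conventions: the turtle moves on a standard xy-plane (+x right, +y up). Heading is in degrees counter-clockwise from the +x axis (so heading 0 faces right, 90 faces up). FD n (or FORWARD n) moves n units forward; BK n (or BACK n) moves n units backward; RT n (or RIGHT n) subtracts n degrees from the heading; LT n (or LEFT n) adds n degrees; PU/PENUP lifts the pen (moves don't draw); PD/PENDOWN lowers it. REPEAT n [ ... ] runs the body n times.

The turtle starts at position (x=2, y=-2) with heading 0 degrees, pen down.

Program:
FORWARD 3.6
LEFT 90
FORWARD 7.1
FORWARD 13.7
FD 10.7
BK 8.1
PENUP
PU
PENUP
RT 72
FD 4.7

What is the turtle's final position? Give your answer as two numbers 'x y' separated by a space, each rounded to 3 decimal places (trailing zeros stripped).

Executing turtle program step by step:
Start: pos=(2,-2), heading=0, pen down
FD 3.6: (2,-2) -> (5.6,-2) [heading=0, draw]
LT 90: heading 0 -> 90
FD 7.1: (5.6,-2) -> (5.6,5.1) [heading=90, draw]
FD 13.7: (5.6,5.1) -> (5.6,18.8) [heading=90, draw]
FD 10.7: (5.6,18.8) -> (5.6,29.5) [heading=90, draw]
BK 8.1: (5.6,29.5) -> (5.6,21.4) [heading=90, draw]
PU: pen up
PU: pen up
PU: pen up
RT 72: heading 90 -> 18
FD 4.7: (5.6,21.4) -> (10.07,22.852) [heading=18, move]
Final: pos=(10.07,22.852), heading=18, 5 segment(s) drawn

Answer: 10.07 22.852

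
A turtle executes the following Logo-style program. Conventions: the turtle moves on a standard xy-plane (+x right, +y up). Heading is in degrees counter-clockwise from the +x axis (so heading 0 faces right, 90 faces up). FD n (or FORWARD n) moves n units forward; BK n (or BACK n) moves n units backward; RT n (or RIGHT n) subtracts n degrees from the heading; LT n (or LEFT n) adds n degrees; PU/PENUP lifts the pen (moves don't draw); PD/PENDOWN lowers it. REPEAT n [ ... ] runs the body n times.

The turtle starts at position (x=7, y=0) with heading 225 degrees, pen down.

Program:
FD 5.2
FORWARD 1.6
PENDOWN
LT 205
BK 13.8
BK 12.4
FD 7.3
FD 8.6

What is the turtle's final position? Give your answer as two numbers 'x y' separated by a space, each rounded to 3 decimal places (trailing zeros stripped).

Answer: -1.331 -14.487

Derivation:
Executing turtle program step by step:
Start: pos=(7,0), heading=225, pen down
FD 5.2: (7,0) -> (3.323,-3.677) [heading=225, draw]
FD 1.6: (3.323,-3.677) -> (2.192,-4.808) [heading=225, draw]
PD: pen down
LT 205: heading 225 -> 70
BK 13.8: (2.192,-4.808) -> (-2.528,-17.776) [heading=70, draw]
BK 12.4: (-2.528,-17.776) -> (-6.769,-29.428) [heading=70, draw]
FD 7.3: (-6.769,-29.428) -> (-4.273,-22.569) [heading=70, draw]
FD 8.6: (-4.273,-22.569) -> (-1.331,-14.487) [heading=70, draw]
Final: pos=(-1.331,-14.487), heading=70, 6 segment(s) drawn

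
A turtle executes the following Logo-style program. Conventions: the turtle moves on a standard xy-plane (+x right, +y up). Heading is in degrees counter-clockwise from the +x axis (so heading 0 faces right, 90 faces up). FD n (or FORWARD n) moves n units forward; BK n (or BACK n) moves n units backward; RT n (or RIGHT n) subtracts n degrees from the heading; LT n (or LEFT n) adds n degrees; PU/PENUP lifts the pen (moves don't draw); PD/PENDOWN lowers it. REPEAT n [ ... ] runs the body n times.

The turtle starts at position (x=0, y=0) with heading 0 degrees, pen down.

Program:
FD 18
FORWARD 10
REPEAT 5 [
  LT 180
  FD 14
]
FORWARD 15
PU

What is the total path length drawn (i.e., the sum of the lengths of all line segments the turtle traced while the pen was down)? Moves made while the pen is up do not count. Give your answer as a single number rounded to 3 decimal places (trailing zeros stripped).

Executing turtle program step by step:
Start: pos=(0,0), heading=0, pen down
FD 18: (0,0) -> (18,0) [heading=0, draw]
FD 10: (18,0) -> (28,0) [heading=0, draw]
REPEAT 5 [
  -- iteration 1/5 --
  LT 180: heading 0 -> 180
  FD 14: (28,0) -> (14,0) [heading=180, draw]
  -- iteration 2/5 --
  LT 180: heading 180 -> 0
  FD 14: (14,0) -> (28,0) [heading=0, draw]
  -- iteration 3/5 --
  LT 180: heading 0 -> 180
  FD 14: (28,0) -> (14,0) [heading=180, draw]
  -- iteration 4/5 --
  LT 180: heading 180 -> 0
  FD 14: (14,0) -> (28,0) [heading=0, draw]
  -- iteration 5/5 --
  LT 180: heading 0 -> 180
  FD 14: (28,0) -> (14,0) [heading=180, draw]
]
FD 15: (14,0) -> (-1,0) [heading=180, draw]
PU: pen up
Final: pos=(-1,0), heading=180, 8 segment(s) drawn

Segment lengths:
  seg 1: (0,0) -> (18,0), length = 18
  seg 2: (18,0) -> (28,0), length = 10
  seg 3: (28,0) -> (14,0), length = 14
  seg 4: (14,0) -> (28,0), length = 14
  seg 5: (28,0) -> (14,0), length = 14
  seg 6: (14,0) -> (28,0), length = 14
  seg 7: (28,0) -> (14,0), length = 14
  seg 8: (14,0) -> (-1,0), length = 15
Total = 113

Answer: 113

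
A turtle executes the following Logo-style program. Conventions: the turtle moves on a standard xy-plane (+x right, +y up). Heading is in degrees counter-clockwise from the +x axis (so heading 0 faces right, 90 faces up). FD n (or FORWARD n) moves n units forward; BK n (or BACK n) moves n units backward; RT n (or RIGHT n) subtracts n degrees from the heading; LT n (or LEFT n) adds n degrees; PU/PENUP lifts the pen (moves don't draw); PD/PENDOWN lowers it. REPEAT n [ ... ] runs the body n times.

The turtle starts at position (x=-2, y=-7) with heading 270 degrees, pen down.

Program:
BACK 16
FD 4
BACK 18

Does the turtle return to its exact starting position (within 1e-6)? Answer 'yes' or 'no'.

Answer: no

Derivation:
Executing turtle program step by step:
Start: pos=(-2,-7), heading=270, pen down
BK 16: (-2,-7) -> (-2,9) [heading=270, draw]
FD 4: (-2,9) -> (-2,5) [heading=270, draw]
BK 18: (-2,5) -> (-2,23) [heading=270, draw]
Final: pos=(-2,23), heading=270, 3 segment(s) drawn

Start position: (-2, -7)
Final position: (-2, 23)
Distance = 30; >= 1e-6 -> NOT closed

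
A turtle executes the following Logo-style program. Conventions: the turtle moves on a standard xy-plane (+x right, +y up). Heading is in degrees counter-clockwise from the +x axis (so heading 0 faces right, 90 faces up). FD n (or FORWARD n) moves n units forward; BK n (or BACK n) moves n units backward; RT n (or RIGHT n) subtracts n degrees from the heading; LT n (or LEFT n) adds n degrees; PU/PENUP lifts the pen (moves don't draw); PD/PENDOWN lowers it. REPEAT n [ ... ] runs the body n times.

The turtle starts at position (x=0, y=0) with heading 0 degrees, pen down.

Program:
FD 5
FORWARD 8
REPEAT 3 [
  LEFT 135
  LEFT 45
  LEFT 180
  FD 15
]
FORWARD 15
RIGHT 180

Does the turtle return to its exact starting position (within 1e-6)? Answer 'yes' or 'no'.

Answer: no

Derivation:
Executing turtle program step by step:
Start: pos=(0,0), heading=0, pen down
FD 5: (0,0) -> (5,0) [heading=0, draw]
FD 8: (5,0) -> (13,0) [heading=0, draw]
REPEAT 3 [
  -- iteration 1/3 --
  LT 135: heading 0 -> 135
  LT 45: heading 135 -> 180
  LT 180: heading 180 -> 0
  FD 15: (13,0) -> (28,0) [heading=0, draw]
  -- iteration 2/3 --
  LT 135: heading 0 -> 135
  LT 45: heading 135 -> 180
  LT 180: heading 180 -> 0
  FD 15: (28,0) -> (43,0) [heading=0, draw]
  -- iteration 3/3 --
  LT 135: heading 0 -> 135
  LT 45: heading 135 -> 180
  LT 180: heading 180 -> 0
  FD 15: (43,0) -> (58,0) [heading=0, draw]
]
FD 15: (58,0) -> (73,0) [heading=0, draw]
RT 180: heading 0 -> 180
Final: pos=(73,0), heading=180, 6 segment(s) drawn

Start position: (0, 0)
Final position: (73, 0)
Distance = 73; >= 1e-6 -> NOT closed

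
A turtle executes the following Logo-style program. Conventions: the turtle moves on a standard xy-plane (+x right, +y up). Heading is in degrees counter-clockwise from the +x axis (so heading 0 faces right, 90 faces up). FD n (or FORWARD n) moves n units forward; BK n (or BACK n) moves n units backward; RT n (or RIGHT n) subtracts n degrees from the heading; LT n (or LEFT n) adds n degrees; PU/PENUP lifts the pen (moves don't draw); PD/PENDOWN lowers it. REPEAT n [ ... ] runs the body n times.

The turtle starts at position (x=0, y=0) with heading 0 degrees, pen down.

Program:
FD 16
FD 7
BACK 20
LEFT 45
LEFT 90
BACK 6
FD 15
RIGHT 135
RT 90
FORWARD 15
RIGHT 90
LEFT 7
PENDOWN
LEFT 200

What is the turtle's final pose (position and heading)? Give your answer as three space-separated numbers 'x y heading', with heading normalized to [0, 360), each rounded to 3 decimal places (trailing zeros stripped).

Executing turtle program step by step:
Start: pos=(0,0), heading=0, pen down
FD 16: (0,0) -> (16,0) [heading=0, draw]
FD 7: (16,0) -> (23,0) [heading=0, draw]
BK 20: (23,0) -> (3,0) [heading=0, draw]
LT 45: heading 0 -> 45
LT 90: heading 45 -> 135
BK 6: (3,0) -> (7.243,-4.243) [heading=135, draw]
FD 15: (7.243,-4.243) -> (-3.364,6.364) [heading=135, draw]
RT 135: heading 135 -> 0
RT 90: heading 0 -> 270
FD 15: (-3.364,6.364) -> (-3.364,-8.636) [heading=270, draw]
RT 90: heading 270 -> 180
LT 7: heading 180 -> 187
PD: pen down
LT 200: heading 187 -> 27
Final: pos=(-3.364,-8.636), heading=27, 6 segment(s) drawn

Answer: -3.364 -8.636 27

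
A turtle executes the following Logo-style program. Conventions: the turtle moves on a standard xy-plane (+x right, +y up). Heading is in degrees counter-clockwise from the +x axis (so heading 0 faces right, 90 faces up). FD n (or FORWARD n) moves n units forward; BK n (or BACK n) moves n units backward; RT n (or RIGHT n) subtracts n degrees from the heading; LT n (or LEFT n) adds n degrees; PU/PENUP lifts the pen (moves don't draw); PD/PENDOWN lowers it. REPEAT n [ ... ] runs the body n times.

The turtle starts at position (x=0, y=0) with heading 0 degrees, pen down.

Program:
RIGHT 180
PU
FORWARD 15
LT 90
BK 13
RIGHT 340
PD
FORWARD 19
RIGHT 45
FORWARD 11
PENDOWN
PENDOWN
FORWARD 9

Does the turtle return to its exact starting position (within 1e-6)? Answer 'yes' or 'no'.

Executing turtle program step by step:
Start: pos=(0,0), heading=0, pen down
RT 180: heading 0 -> 180
PU: pen up
FD 15: (0,0) -> (-15,0) [heading=180, move]
LT 90: heading 180 -> 270
BK 13: (-15,0) -> (-15,13) [heading=270, move]
RT 340: heading 270 -> 290
PD: pen down
FD 19: (-15,13) -> (-8.502,-4.854) [heading=290, draw]
RT 45: heading 290 -> 245
FD 11: (-8.502,-4.854) -> (-13.15,-14.824) [heading=245, draw]
PD: pen down
PD: pen down
FD 9: (-13.15,-14.824) -> (-16.954,-22.98) [heading=245, draw]
Final: pos=(-16.954,-22.98), heading=245, 3 segment(s) drawn

Start position: (0, 0)
Final position: (-16.954, -22.98)
Distance = 28.558; >= 1e-6 -> NOT closed

Answer: no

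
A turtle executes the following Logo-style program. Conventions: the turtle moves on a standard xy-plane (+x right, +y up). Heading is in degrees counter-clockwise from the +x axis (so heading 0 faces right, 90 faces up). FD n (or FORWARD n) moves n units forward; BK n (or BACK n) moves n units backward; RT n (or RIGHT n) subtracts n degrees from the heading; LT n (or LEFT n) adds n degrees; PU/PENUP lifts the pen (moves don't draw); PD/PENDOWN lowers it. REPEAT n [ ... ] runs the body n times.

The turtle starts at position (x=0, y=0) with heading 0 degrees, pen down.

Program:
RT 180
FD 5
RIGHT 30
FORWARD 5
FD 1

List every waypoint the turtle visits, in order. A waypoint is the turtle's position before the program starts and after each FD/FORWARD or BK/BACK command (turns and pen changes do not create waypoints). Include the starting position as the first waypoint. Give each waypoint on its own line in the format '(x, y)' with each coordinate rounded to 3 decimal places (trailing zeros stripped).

Answer: (0, 0)
(-5, 0)
(-9.33, 2.5)
(-10.196, 3)

Derivation:
Executing turtle program step by step:
Start: pos=(0,0), heading=0, pen down
RT 180: heading 0 -> 180
FD 5: (0,0) -> (-5,0) [heading=180, draw]
RT 30: heading 180 -> 150
FD 5: (-5,0) -> (-9.33,2.5) [heading=150, draw]
FD 1: (-9.33,2.5) -> (-10.196,3) [heading=150, draw]
Final: pos=(-10.196,3), heading=150, 3 segment(s) drawn
Waypoints (4 total):
(0, 0)
(-5, 0)
(-9.33, 2.5)
(-10.196, 3)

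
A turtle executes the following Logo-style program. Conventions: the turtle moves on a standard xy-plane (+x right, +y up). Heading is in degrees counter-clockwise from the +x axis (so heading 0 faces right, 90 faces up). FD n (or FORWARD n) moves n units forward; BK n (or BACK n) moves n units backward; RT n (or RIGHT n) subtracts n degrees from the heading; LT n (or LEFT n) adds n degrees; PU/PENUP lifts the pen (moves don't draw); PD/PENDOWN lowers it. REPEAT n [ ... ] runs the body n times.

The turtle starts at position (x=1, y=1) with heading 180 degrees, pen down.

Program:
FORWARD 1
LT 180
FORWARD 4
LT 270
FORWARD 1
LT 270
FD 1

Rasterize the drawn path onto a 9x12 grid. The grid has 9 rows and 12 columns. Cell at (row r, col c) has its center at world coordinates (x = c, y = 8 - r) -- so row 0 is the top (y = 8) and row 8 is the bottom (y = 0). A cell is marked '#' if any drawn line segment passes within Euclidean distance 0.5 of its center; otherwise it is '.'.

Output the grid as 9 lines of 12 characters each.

Segment 0: (1,1) -> (0,1)
Segment 1: (0,1) -> (4,1)
Segment 2: (4,1) -> (4,-0)
Segment 3: (4,-0) -> (3,-0)

Answer: ............
............
............
............
............
............
............
#####.......
...##.......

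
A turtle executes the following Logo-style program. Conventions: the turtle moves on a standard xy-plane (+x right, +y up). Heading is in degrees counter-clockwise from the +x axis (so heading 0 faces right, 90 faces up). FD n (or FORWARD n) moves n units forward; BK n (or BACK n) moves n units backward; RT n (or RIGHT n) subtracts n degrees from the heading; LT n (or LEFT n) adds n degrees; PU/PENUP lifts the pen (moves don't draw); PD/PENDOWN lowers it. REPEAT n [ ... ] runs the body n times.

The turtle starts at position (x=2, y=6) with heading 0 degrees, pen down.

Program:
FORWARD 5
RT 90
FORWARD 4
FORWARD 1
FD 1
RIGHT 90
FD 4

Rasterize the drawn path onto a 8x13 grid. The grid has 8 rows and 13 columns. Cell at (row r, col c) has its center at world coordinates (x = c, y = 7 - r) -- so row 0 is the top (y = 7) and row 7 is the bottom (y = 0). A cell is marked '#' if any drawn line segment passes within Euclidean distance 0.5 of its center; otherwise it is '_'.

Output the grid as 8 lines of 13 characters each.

Segment 0: (2,6) -> (7,6)
Segment 1: (7,6) -> (7,2)
Segment 2: (7,2) -> (7,1)
Segment 3: (7,1) -> (7,0)
Segment 4: (7,0) -> (3,-0)

Answer: _____________
__######_____
_______#_____
_______#_____
_______#_____
_______#_____
_______#_____
___#####_____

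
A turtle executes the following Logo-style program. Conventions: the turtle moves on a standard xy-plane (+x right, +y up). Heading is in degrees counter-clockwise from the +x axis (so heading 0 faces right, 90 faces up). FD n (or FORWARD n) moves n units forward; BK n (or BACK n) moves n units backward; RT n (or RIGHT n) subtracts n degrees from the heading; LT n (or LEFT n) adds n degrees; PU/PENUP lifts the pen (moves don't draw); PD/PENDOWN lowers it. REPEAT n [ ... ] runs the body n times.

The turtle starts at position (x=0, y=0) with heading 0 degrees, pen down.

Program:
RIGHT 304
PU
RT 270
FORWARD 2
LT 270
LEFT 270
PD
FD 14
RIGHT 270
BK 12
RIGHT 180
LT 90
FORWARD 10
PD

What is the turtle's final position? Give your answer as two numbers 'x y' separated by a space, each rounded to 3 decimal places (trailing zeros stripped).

Answer: 11.529 -22.251

Derivation:
Executing turtle program step by step:
Start: pos=(0,0), heading=0, pen down
RT 304: heading 0 -> 56
PU: pen up
RT 270: heading 56 -> 146
FD 2: (0,0) -> (-1.658,1.118) [heading=146, move]
LT 270: heading 146 -> 56
LT 270: heading 56 -> 326
PD: pen down
FD 14: (-1.658,1.118) -> (9.948,-6.71) [heading=326, draw]
RT 270: heading 326 -> 56
BK 12: (9.948,-6.71) -> (3.238,-16.659) [heading=56, draw]
RT 180: heading 56 -> 236
LT 90: heading 236 -> 326
FD 10: (3.238,-16.659) -> (11.529,-22.251) [heading=326, draw]
PD: pen down
Final: pos=(11.529,-22.251), heading=326, 3 segment(s) drawn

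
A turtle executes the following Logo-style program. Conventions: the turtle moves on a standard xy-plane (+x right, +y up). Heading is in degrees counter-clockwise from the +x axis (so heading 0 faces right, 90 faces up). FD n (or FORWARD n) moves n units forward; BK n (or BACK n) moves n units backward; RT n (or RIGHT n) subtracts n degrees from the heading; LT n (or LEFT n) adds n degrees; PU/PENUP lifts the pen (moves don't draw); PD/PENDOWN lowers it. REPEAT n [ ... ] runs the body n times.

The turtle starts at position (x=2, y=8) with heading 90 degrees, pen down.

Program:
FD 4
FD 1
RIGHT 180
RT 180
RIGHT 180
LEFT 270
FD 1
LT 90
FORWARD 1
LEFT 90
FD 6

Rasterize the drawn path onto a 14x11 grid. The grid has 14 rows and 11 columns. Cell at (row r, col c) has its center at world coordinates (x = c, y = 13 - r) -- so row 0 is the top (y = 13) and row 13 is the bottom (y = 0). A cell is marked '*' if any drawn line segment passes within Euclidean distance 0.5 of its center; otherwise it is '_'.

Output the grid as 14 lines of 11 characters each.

Segment 0: (2,8) -> (2,12)
Segment 1: (2,12) -> (2,13)
Segment 2: (2,13) -> (1,13)
Segment 3: (1,13) -> (1,12)
Segment 4: (1,12) -> (7,12)

Answer: _**________
_*******___
__*________
__*________
__*________
__*________
___________
___________
___________
___________
___________
___________
___________
___________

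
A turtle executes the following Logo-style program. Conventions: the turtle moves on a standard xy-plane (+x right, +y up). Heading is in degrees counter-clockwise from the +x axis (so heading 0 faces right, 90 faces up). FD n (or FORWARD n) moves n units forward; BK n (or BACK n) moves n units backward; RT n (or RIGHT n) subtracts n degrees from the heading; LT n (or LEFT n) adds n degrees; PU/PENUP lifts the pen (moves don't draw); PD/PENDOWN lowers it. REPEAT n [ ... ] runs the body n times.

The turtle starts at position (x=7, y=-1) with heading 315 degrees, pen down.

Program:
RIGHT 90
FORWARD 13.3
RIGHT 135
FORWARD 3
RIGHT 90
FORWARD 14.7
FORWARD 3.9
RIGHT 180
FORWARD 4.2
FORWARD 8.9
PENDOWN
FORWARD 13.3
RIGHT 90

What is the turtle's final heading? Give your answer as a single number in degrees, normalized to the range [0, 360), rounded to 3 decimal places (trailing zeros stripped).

Executing turtle program step by step:
Start: pos=(7,-1), heading=315, pen down
RT 90: heading 315 -> 225
FD 13.3: (7,-1) -> (-2.405,-10.405) [heading=225, draw]
RT 135: heading 225 -> 90
FD 3: (-2.405,-10.405) -> (-2.405,-7.405) [heading=90, draw]
RT 90: heading 90 -> 0
FD 14.7: (-2.405,-7.405) -> (12.295,-7.405) [heading=0, draw]
FD 3.9: (12.295,-7.405) -> (16.195,-7.405) [heading=0, draw]
RT 180: heading 0 -> 180
FD 4.2: (16.195,-7.405) -> (11.995,-7.405) [heading=180, draw]
FD 8.9: (11.995,-7.405) -> (3.095,-7.405) [heading=180, draw]
PD: pen down
FD 13.3: (3.095,-7.405) -> (-10.205,-7.405) [heading=180, draw]
RT 90: heading 180 -> 90
Final: pos=(-10.205,-7.405), heading=90, 7 segment(s) drawn

Answer: 90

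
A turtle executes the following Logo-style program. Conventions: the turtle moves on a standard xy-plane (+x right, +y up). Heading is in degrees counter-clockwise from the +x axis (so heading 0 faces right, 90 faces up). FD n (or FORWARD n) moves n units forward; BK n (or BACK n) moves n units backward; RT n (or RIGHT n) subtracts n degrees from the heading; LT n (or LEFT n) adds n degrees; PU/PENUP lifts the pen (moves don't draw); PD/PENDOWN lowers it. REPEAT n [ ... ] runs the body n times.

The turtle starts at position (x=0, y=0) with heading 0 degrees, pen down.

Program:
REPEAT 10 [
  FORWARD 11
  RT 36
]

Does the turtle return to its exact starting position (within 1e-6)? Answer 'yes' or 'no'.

Answer: yes

Derivation:
Executing turtle program step by step:
Start: pos=(0,0), heading=0, pen down
REPEAT 10 [
  -- iteration 1/10 --
  FD 11: (0,0) -> (11,0) [heading=0, draw]
  RT 36: heading 0 -> 324
  -- iteration 2/10 --
  FD 11: (11,0) -> (19.899,-6.466) [heading=324, draw]
  RT 36: heading 324 -> 288
  -- iteration 3/10 --
  FD 11: (19.899,-6.466) -> (23.298,-16.927) [heading=288, draw]
  RT 36: heading 288 -> 252
  -- iteration 4/10 --
  FD 11: (23.298,-16.927) -> (19.899,-27.389) [heading=252, draw]
  RT 36: heading 252 -> 216
  -- iteration 5/10 --
  FD 11: (19.899,-27.389) -> (11,-33.855) [heading=216, draw]
  RT 36: heading 216 -> 180
  -- iteration 6/10 --
  FD 11: (11,-33.855) -> (0,-33.855) [heading=180, draw]
  RT 36: heading 180 -> 144
  -- iteration 7/10 --
  FD 11: (0,-33.855) -> (-8.899,-27.389) [heading=144, draw]
  RT 36: heading 144 -> 108
  -- iteration 8/10 --
  FD 11: (-8.899,-27.389) -> (-12.298,-16.927) [heading=108, draw]
  RT 36: heading 108 -> 72
  -- iteration 9/10 --
  FD 11: (-12.298,-16.927) -> (-8.899,-6.466) [heading=72, draw]
  RT 36: heading 72 -> 36
  -- iteration 10/10 --
  FD 11: (-8.899,-6.466) -> (0,0) [heading=36, draw]
  RT 36: heading 36 -> 0
]
Final: pos=(0,0), heading=0, 10 segment(s) drawn

Start position: (0, 0)
Final position: (0, 0)
Distance = 0; < 1e-6 -> CLOSED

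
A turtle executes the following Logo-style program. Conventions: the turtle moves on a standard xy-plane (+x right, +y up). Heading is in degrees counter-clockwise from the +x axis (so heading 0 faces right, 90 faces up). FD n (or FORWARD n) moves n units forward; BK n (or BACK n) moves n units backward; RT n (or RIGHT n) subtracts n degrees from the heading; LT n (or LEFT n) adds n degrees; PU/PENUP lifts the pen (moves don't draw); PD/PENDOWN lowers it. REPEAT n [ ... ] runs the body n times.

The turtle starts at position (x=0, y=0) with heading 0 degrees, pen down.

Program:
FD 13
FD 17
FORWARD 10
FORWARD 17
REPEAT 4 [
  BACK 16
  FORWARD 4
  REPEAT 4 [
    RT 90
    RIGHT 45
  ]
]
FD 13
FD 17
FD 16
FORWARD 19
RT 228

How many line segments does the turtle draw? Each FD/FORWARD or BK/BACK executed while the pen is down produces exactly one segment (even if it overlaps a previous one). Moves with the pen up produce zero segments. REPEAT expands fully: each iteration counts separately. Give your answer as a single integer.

Executing turtle program step by step:
Start: pos=(0,0), heading=0, pen down
FD 13: (0,0) -> (13,0) [heading=0, draw]
FD 17: (13,0) -> (30,0) [heading=0, draw]
FD 10: (30,0) -> (40,0) [heading=0, draw]
FD 17: (40,0) -> (57,0) [heading=0, draw]
REPEAT 4 [
  -- iteration 1/4 --
  BK 16: (57,0) -> (41,0) [heading=0, draw]
  FD 4: (41,0) -> (45,0) [heading=0, draw]
  REPEAT 4 [
    -- iteration 1/4 --
    RT 90: heading 0 -> 270
    RT 45: heading 270 -> 225
    -- iteration 2/4 --
    RT 90: heading 225 -> 135
    RT 45: heading 135 -> 90
    -- iteration 3/4 --
    RT 90: heading 90 -> 0
    RT 45: heading 0 -> 315
    -- iteration 4/4 --
    RT 90: heading 315 -> 225
    RT 45: heading 225 -> 180
  ]
  -- iteration 2/4 --
  BK 16: (45,0) -> (61,0) [heading=180, draw]
  FD 4: (61,0) -> (57,0) [heading=180, draw]
  REPEAT 4 [
    -- iteration 1/4 --
    RT 90: heading 180 -> 90
    RT 45: heading 90 -> 45
    -- iteration 2/4 --
    RT 90: heading 45 -> 315
    RT 45: heading 315 -> 270
    -- iteration 3/4 --
    RT 90: heading 270 -> 180
    RT 45: heading 180 -> 135
    -- iteration 4/4 --
    RT 90: heading 135 -> 45
    RT 45: heading 45 -> 0
  ]
  -- iteration 3/4 --
  BK 16: (57,0) -> (41,0) [heading=0, draw]
  FD 4: (41,0) -> (45,0) [heading=0, draw]
  REPEAT 4 [
    -- iteration 1/4 --
    RT 90: heading 0 -> 270
    RT 45: heading 270 -> 225
    -- iteration 2/4 --
    RT 90: heading 225 -> 135
    RT 45: heading 135 -> 90
    -- iteration 3/4 --
    RT 90: heading 90 -> 0
    RT 45: heading 0 -> 315
    -- iteration 4/4 --
    RT 90: heading 315 -> 225
    RT 45: heading 225 -> 180
  ]
  -- iteration 4/4 --
  BK 16: (45,0) -> (61,0) [heading=180, draw]
  FD 4: (61,0) -> (57,0) [heading=180, draw]
  REPEAT 4 [
    -- iteration 1/4 --
    RT 90: heading 180 -> 90
    RT 45: heading 90 -> 45
    -- iteration 2/4 --
    RT 90: heading 45 -> 315
    RT 45: heading 315 -> 270
    -- iteration 3/4 --
    RT 90: heading 270 -> 180
    RT 45: heading 180 -> 135
    -- iteration 4/4 --
    RT 90: heading 135 -> 45
    RT 45: heading 45 -> 0
  ]
]
FD 13: (57,0) -> (70,0) [heading=0, draw]
FD 17: (70,0) -> (87,0) [heading=0, draw]
FD 16: (87,0) -> (103,0) [heading=0, draw]
FD 19: (103,0) -> (122,0) [heading=0, draw]
RT 228: heading 0 -> 132
Final: pos=(122,0), heading=132, 16 segment(s) drawn
Segments drawn: 16

Answer: 16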